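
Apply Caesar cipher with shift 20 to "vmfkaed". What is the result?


Caesar cipher: shift "vmfkaed" by 20
  'v' (pos 21) + 20 = pos 15 = 'p'
  'm' (pos 12) + 20 = pos 6 = 'g'
  'f' (pos 5) + 20 = pos 25 = 'z'
  'k' (pos 10) + 20 = pos 4 = 'e'
  'a' (pos 0) + 20 = pos 20 = 'u'
  'e' (pos 4) + 20 = pos 24 = 'y'
  'd' (pos 3) + 20 = pos 23 = 'x'
Result: pgzeuyx

pgzeuyx


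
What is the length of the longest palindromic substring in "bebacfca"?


Input: "bebacfca"
Checking substrings for palindromes:
  [3:8] "acfca" (len 5) => palindrome
  [0:3] "beb" (len 3) => palindrome
  [4:7] "cfc" (len 3) => palindrome
Longest palindromic substring: "acfca" with length 5

5


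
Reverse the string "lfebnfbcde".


Input: lfebnfbcde
Reading characters right to left:
  Position 9: 'e'
  Position 8: 'd'
  Position 7: 'c'
  Position 6: 'b'
  Position 5: 'f'
  Position 4: 'n'
  Position 3: 'b'
  Position 2: 'e'
  Position 1: 'f'
  Position 0: 'l'
Reversed: edcbfnbefl

edcbfnbefl


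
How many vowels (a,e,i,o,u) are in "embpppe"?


Input: embpppe
Checking each character:
  'e' at position 0: vowel (running total: 1)
  'm' at position 1: consonant
  'b' at position 2: consonant
  'p' at position 3: consonant
  'p' at position 4: consonant
  'p' at position 5: consonant
  'e' at position 6: vowel (running total: 2)
Total vowels: 2

2


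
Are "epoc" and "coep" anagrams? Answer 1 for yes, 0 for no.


Strings: "epoc", "coep"
Sorted first:  ceop
Sorted second: ceop
Sorted forms match => anagrams

1


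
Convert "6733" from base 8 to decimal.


Input: "6733" in base 8
Positional expansion:
  Digit '6' (value 6) x 8^3 = 3072
  Digit '7' (value 7) x 8^2 = 448
  Digit '3' (value 3) x 8^1 = 24
  Digit '3' (value 3) x 8^0 = 3
Sum = 3547

3547


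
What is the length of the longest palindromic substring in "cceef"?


Input: "cceef"
Checking substrings for palindromes:
  [0:2] "cc" (len 2) => palindrome
  [2:4] "ee" (len 2) => palindrome
Longest palindromic substring: "cc" with length 2

2


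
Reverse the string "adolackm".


Input: adolackm
Reading characters right to left:
  Position 7: 'm'
  Position 6: 'k'
  Position 5: 'c'
  Position 4: 'a'
  Position 3: 'l'
  Position 2: 'o'
  Position 1: 'd'
  Position 0: 'a'
Reversed: mkcaloda

mkcaloda


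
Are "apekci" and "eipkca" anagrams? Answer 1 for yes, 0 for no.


Strings: "apekci", "eipkca"
Sorted first:  aceikp
Sorted second: aceikp
Sorted forms match => anagrams

1


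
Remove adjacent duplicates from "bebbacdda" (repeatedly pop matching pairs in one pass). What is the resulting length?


Input: bebbacdda
Stack-based adjacent duplicate removal:
  Read 'b': push. Stack: b
  Read 'e': push. Stack: be
  Read 'b': push. Stack: beb
  Read 'b': matches stack top 'b' => pop. Stack: be
  Read 'a': push. Stack: bea
  Read 'c': push. Stack: beac
  Read 'd': push. Stack: beacd
  Read 'd': matches stack top 'd' => pop. Stack: beac
  Read 'a': push. Stack: beaca
Final stack: "beaca" (length 5)

5


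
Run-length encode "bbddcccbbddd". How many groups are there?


Input: bbddcccbbddd
Scanning for consecutive runs:
  Group 1: 'b' x 2 (positions 0-1)
  Group 2: 'd' x 2 (positions 2-3)
  Group 3: 'c' x 3 (positions 4-6)
  Group 4: 'b' x 2 (positions 7-8)
  Group 5: 'd' x 3 (positions 9-11)
Total groups: 5

5


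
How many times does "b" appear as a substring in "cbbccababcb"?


Searching for "b" in "cbbccababcb"
Scanning each position:
  Position 0: "c" => no
  Position 1: "b" => MATCH
  Position 2: "b" => MATCH
  Position 3: "c" => no
  Position 4: "c" => no
  Position 5: "a" => no
  Position 6: "b" => MATCH
  Position 7: "a" => no
  Position 8: "b" => MATCH
  Position 9: "c" => no
  Position 10: "b" => MATCH
Total occurrences: 5

5


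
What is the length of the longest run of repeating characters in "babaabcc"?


Input: "babaabcc"
Scanning for longest run:
  Position 1 ('a'): new char, reset run to 1
  Position 2 ('b'): new char, reset run to 1
  Position 3 ('a'): new char, reset run to 1
  Position 4 ('a'): continues run of 'a', length=2
  Position 5 ('b'): new char, reset run to 1
  Position 6 ('c'): new char, reset run to 1
  Position 7 ('c'): continues run of 'c', length=2
Longest run: 'a' with length 2

2


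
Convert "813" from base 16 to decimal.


Input: "813" in base 16
Positional expansion:
  Digit '8' (value 8) x 16^2 = 2048
  Digit '1' (value 1) x 16^1 = 16
  Digit '3' (value 3) x 16^0 = 3
Sum = 2067

2067


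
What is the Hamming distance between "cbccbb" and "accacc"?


Comparing "cbccbb" and "accacc" position by position:
  Position 0: 'c' vs 'a' => differ
  Position 1: 'b' vs 'c' => differ
  Position 2: 'c' vs 'c' => same
  Position 3: 'c' vs 'a' => differ
  Position 4: 'b' vs 'c' => differ
  Position 5: 'b' vs 'c' => differ
Total differences (Hamming distance): 5

5


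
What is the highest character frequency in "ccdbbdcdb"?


Input: ccdbbdcdb
Character counts:
  'b': 3
  'c': 3
  'd': 3
Maximum frequency: 3

3


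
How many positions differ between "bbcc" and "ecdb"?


Comparing "bbcc" and "ecdb" position by position:
  Position 0: 'b' vs 'e' => DIFFER
  Position 1: 'b' vs 'c' => DIFFER
  Position 2: 'c' vs 'd' => DIFFER
  Position 3: 'c' vs 'b' => DIFFER
Positions that differ: 4

4


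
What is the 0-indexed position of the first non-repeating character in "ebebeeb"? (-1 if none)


Input: ebebeeb
Character frequencies:
  'b': 3
  'e': 4
Scanning left to right for freq == 1:
  Position 0 ('e'): freq=4, skip
  Position 1 ('b'): freq=3, skip
  Position 2 ('e'): freq=4, skip
  Position 3 ('b'): freq=3, skip
  Position 4 ('e'): freq=4, skip
  Position 5 ('e'): freq=4, skip
  Position 6 ('b'): freq=3, skip
  No unique character found => answer = -1

-1


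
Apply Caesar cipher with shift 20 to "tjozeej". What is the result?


Caesar cipher: shift "tjozeej" by 20
  't' (pos 19) + 20 = pos 13 = 'n'
  'j' (pos 9) + 20 = pos 3 = 'd'
  'o' (pos 14) + 20 = pos 8 = 'i'
  'z' (pos 25) + 20 = pos 19 = 't'
  'e' (pos 4) + 20 = pos 24 = 'y'
  'e' (pos 4) + 20 = pos 24 = 'y'
  'j' (pos 9) + 20 = pos 3 = 'd'
Result: ndityyd

ndityyd


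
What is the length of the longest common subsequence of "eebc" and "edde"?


LCS of "eebc" and "edde"
DP table:
           e    d    d    e
      0    0    0    0    0
  e   0    1    1    1    1
  e   0    1    1    1    2
  b   0    1    1    1    2
  c   0    1    1    1    2
LCS length = dp[4][4] = 2

2


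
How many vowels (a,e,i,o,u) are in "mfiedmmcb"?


Input: mfiedmmcb
Checking each character:
  'm' at position 0: consonant
  'f' at position 1: consonant
  'i' at position 2: vowel (running total: 1)
  'e' at position 3: vowel (running total: 2)
  'd' at position 4: consonant
  'm' at position 5: consonant
  'm' at position 6: consonant
  'c' at position 7: consonant
  'b' at position 8: consonant
Total vowels: 2

2


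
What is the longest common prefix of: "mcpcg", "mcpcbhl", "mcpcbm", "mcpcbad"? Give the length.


Words: mcpcg, mcpcbhl, mcpcbm, mcpcbad
  Position 0: all 'm' => match
  Position 1: all 'c' => match
  Position 2: all 'p' => match
  Position 3: all 'c' => match
  Position 4: ('g', 'b', 'b', 'b') => mismatch, stop
LCP = "mcpc" (length 4)

4


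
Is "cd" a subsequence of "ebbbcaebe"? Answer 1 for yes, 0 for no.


Check if "cd" is a subsequence of "ebbbcaebe"
Greedy scan:
  Position 0 ('e'): no match needed
  Position 1 ('b'): no match needed
  Position 2 ('b'): no match needed
  Position 3 ('b'): no match needed
  Position 4 ('c'): matches sub[0] = 'c'
  Position 5 ('a'): no match needed
  Position 6 ('e'): no match needed
  Position 7 ('b'): no match needed
  Position 8 ('e'): no match needed
Only matched 1/2 characters => not a subsequence

0


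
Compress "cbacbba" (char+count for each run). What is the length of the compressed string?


Input: cbacbba
Runs:
  'c' x 1 => "c1"
  'b' x 1 => "b1"
  'a' x 1 => "a1"
  'c' x 1 => "c1"
  'b' x 2 => "b2"
  'a' x 1 => "a1"
Compressed: "c1b1a1c1b2a1"
Compressed length: 12

12


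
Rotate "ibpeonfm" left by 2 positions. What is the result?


Input: "ibpeonfm", rotate left by 2
First 2 characters: "ib"
Remaining characters: "peonfm"
Concatenate remaining + first: "peonfm" + "ib" = "peonfmib"

peonfmib


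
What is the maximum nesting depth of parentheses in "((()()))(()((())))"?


Input: "((()()))(()((())))"
Tracking depth:
  Position 0 '(': depth becomes 1
  Position 1 '(': depth becomes 2
  Position 2 '(': depth becomes 3
  Position 3 ')': depth becomes 2
  Position 4 '(': depth becomes 3
  Position 5 ')': depth becomes 2
  Position 6 ')': depth becomes 1
  Position 7 ')': depth becomes 0
  Position 8 '(': depth becomes 1
  Position 9 '(': depth becomes 2
  Position 10 ')': depth becomes 1
  Position 11 '(': depth becomes 2
  Position 12 '(': depth becomes 3
  Position 13 '(': depth becomes 4
  Position 14 ')': depth becomes 3
  Position 15 ')': depth becomes 2
  Position 16 ')': depth becomes 1
  Position 17 ')': depth becomes 0
Maximum depth reached: 4

4


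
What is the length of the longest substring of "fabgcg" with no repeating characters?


Input: "fabgcg"
Sliding window (track last position of each char):
  Position 0 ('f'): window [0,0] length 1 -- new best
  Position 1 ('a'): window [0,1] length 2 -- new best
  Position 2 ('b'): window [0,2] length 3 -- new best
  Position 3 ('g'): window [0,3] length 4 -- new best
  Position 4 ('c'): window [0,4] length 5 -- new best
  Position 5 ('g'): repeat (last at 3), move window start to 4
  Position 5 ('g'): window [4,5] length 2
Longest substring with no repeats: "fabgc" with length 5

5


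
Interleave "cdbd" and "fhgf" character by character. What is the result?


Interleaving "cdbd" and "fhgf":
  Position 0: 'c' from first, 'f' from second => "cf"
  Position 1: 'd' from first, 'h' from second => "dh"
  Position 2: 'b' from first, 'g' from second => "bg"
  Position 3: 'd' from first, 'f' from second => "df"
Result: cfdhbgdf

cfdhbgdf


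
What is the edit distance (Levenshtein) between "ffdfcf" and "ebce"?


Computing edit distance: "ffdfcf" -> "ebce"
DP table:
           e    b    c    e
      0    1    2    3    4
  f   1    1    2    3    4
  f   2    2    2    3    4
  d   3    3    3    3    4
  f   4    4    4    4    4
  c   5    5    5    4    5
  f   6    6    6    5    5
Edit distance = dp[6][4] = 5

5


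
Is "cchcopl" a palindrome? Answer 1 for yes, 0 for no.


Input: cchcopl
Reversed: lpochcc
  Compare pos 0 ('c') with pos 6 ('l'): MISMATCH
  Compare pos 1 ('c') with pos 5 ('p'): MISMATCH
  Compare pos 2 ('h') with pos 4 ('o'): MISMATCH
Result: not a palindrome

0


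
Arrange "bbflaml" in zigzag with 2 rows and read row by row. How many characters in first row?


Zigzag "bbflaml" into 2 rows:
Placing characters:
  'b' => row 0
  'b' => row 1
  'f' => row 0
  'l' => row 1
  'a' => row 0
  'm' => row 1
  'l' => row 0
Rows:
  Row 0: "bfal"
  Row 1: "blm"
First row length: 4

4


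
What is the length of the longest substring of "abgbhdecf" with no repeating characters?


Input: "abgbhdecf"
Sliding window (track last position of each char):
  Position 0 ('a'): window [0,0] length 1 -- new best
  Position 1 ('b'): window [0,1] length 2 -- new best
  Position 2 ('g'): window [0,2] length 3 -- new best
  Position 3 ('b'): repeat (last at 1), move window start to 2
  Position 3 ('b'): window [2,3] length 2
  Position 4 ('h'): window [2,4] length 3
  Position 5 ('d'): window [2,5] length 4 -- new best
  Position 6 ('e'): window [2,6] length 5 -- new best
  Position 7 ('c'): window [2,7] length 6 -- new best
  Position 8 ('f'): window [2,8] length 7 -- new best
Longest substring with no repeats: "gbhdecf" with length 7

7


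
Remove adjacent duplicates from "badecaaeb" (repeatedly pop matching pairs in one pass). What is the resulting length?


Input: badecaaeb
Stack-based adjacent duplicate removal:
  Read 'b': push. Stack: b
  Read 'a': push. Stack: ba
  Read 'd': push. Stack: bad
  Read 'e': push. Stack: bade
  Read 'c': push. Stack: badec
  Read 'a': push. Stack: badeca
  Read 'a': matches stack top 'a' => pop. Stack: badec
  Read 'e': push. Stack: badece
  Read 'b': push. Stack: badeceb
Final stack: "badeceb" (length 7)

7


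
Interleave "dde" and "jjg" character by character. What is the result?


Interleaving "dde" and "jjg":
  Position 0: 'd' from first, 'j' from second => "dj"
  Position 1: 'd' from first, 'j' from second => "dj"
  Position 2: 'e' from first, 'g' from second => "eg"
Result: djdjeg

djdjeg


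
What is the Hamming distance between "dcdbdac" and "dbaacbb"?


Comparing "dcdbdac" and "dbaacbb" position by position:
  Position 0: 'd' vs 'd' => same
  Position 1: 'c' vs 'b' => differ
  Position 2: 'd' vs 'a' => differ
  Position 3: 'b' vs 'a' => differ
  Position 4: 'd' vs 'c' => differ
  Position 5: 'a' vs 'b' => differ
  Position 6: 'c' vs 'b' => differ
Total differences (Hamming distance): 6

6


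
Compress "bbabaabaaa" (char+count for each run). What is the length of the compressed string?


Input: bbabaabaaa
Runs:
  'b' x 2 => "b2"
  'a' x 1 => "a1"
  'b' x 1 => "b1"
  'a' x 2 => "a2"
  'b' x 1 => "b1"
  'a' x 3 => "a3"
Compressed: "b2a1b1a2b1a3"
Compressed length: 12

12


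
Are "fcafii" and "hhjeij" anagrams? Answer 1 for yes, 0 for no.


Strings: "fcafii", "hhjeij"
Sorted first:  acffii
Sorted second: ehhijj
Differ at position 0: 'a' vs 'e' => not anagrams

0


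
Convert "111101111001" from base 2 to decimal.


Input: "111101111001" in base 2
Positional expansion:
  Digit '1' (value 1) x 2^11 = 2048
  Digit '1' (value 1) x 2^10 = 1024
  Digit '1' (value 1) x 2^9 = 512
  Digit '1' (value 1) x 2^8 = 256
  Digit '0' (value 0) x 2^7 = 0
  Digit '1' (value 1) x 2^6 = 64
  Digit '1' (value 1) x 2^5 = 32
  Digit '1' (value 1) x 2^4 = 16
  Digit '1' (value 1) x 2^3 = 8
  Digit '0' (value 0) x 2^2 = 0
  Digit '0' (value 0) x 2^1 = 0
  Digit '1' (value 1) x 2^0 = 1
Sum = 3961

3961


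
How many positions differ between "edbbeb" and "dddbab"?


Comparing "edbbeb" and "dddbab" position by position:
  Position 0: 'e' vs 'd' => DIFFER
  Position 1: 'd' vs 'd' => same
  Position 2: 'b' vs 'd' => DIFFER
  Position 3: 'b' vs 'b' => same
  Position 4: 'e' vs 'a' => DIFFER
  Position 5: 'b' vs 'b' => same
Positions that differ: 3

3


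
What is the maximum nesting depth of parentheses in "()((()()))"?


Input: "()((()()))"
Tracking depth:
  Position 0 '(': depth becomes 1
  Position 1 ')': depth becomes 0
  Position 2 '(': depth becomes 1
  Position 3 '(': depth becomes 2
  Position 4 '(': depth becomes 3
  Position 5 ')': depth becomes 2
  Position 6 '(': depth becomes 3
  Position 7 ')': depth becomes 2
  Position 8 ')': depth becomes 1
  Position 9 ')': depth becomes 0
Maximum depth reached: 3

3


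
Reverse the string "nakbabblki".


Input: nakbabblki
Reading characters right to left:
  Position 9: 'i'
  Position 8: 'k'
  Position 7: 'l'
  Position 6: 'b'
  Position 5: 'b'
  Position 4: 'a'
  Position 3: 'b'
  Position 2: 'k'
  Position 1: 'a'
  Position 0: 'n'
Reversed: iklbbabkan

iklbbabkan


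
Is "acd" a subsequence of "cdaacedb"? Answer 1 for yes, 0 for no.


Check if "acd" is a subsequence of "cdaacedb"
Greedy scan:
  Position 0 ('c'): no match needed
  Position 1 ('d'): no match needed
  Position 2 ('a'): matches sub[0] = 'a'
  Position 3 ('a'): no match needed
  Position 4 ('c'): matches sub[1] = 'c'
  Position 5 ('e'): no match needed
  Position 6 ('d'): matches sub[2] = 'd'
  Position 7 ('b'): no match needed
All 3 characters matched => is a subsequence

1


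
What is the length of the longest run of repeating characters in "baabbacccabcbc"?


Input: "baabbacccabcbc"
Scanning for longest run:
  Position 1 ('a'): new char, reset run to 1
  Position 2 ('a'): continues run of 'a', length=2
  Position 3 ('b'): new char, reset run to 1
  Position 4 ('b'): continues run of 'b', length=2
  Position 5 ('a'): new char, reset run to 1
  Position 6 ('c'): new char, reset run to 1
  Position 7 ('c'): continues run of 'c', length=2
  Position 8 ('c'): continues run of 'c', length=3
  Position 9 ('a'): new char, reset run to 1
  Position 10 ('b'): new char, reset run to 1
  Position 11 ('c'): new char, reset run to 1
  Position 12 ('b'): new char, reset run to 1
  Position 13 ('c'): new char, reset run to 1
Longest run: 'c' with length 3

3


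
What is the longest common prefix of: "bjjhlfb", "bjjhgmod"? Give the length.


Words: bjjhlfb, bjjhgmod
  Position 0: all 'b' => match
  Position 1: all 'j' => match
  Position 2: all 'j' => match
  Position 3: all 'h' => match
  Position 4: ('l', 'g') => mismatch, stop
LCP = "bjjh" (length 4)

4


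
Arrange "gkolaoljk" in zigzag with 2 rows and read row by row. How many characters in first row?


Zigzag "gkolaoljk" into 2 rows:
Placing characters:
  'g' => row 0
  'k' => row 1
  'o' => row 0
  'l' => row 1
  'a' => row 0
  'o' => row 1
  'l' => row 0
  'j' => row 1
  'k' => row 0
Rows:
  Row 0: "goalk"
  Row 1: "kloj"
First row length: 5

5


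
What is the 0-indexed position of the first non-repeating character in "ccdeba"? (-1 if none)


Input: ccdeba
Character frequencies:
  'a': 1
  'b': 1
  'c': 2
  'd': 1
  'e': 1
Scanning left to right for freq == 1:
  Position 0 ('c'): freq=2, skip
  Position 1 ('c'): freq=2, skip
  Position 2 ('d'): unique! => answer = 2

2


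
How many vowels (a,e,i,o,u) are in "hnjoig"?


Input: hnjoig
Checking each character:
  'h' at position 0: consonant
  'n' at position 1: consonant
  'j' at position 2: consonant
  'o' at position 3: vowel (running total: 1)
  'i' at position 4: vowel (running total: 2)
  'g' at position 5: consonant
Total vowels: 2

2


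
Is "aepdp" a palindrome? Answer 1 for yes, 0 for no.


Input: aepdp
Reversed: pdpea
  Compare pos 0 ('a') with pos 4 ('p'): MISMATCH
  Compare pos 1 ('e') with pos 3 ('d'): MISMATCH
Result: not a palindrome

0


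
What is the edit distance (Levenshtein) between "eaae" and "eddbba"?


Computing edit distance: "eaae" -> "eddbba"
DP table:
           e    d    d    b    b    a
      0    1    2    3    4    5    6
  e   1    0    1    2    3    4    5
  a   2    1    1    2    3    4    4
  a   3    2    2    2    3    4    4
  e   4    3    3    3    3    4    5
Edit distance = dp[4][6] = 5

5


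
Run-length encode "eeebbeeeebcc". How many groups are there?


Input: eeebbeeeebcc
Scanning for consecutive runs:
  Group 1: 'e' x 3 (positions 0-2)
  Group 2: 'b' x 2 (positions 3-4)
  Group 3: 'e' x 4 (positions 5-8)
  Group 4: 'b' x 1 (positions 9-9)
  Group 5: 'c' x 2 (positions 10-11)
Total groups: 5

5


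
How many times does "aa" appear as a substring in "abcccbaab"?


Searching for "aa" in "abcccbaab"
Scanning each position:
  Position 0: "ab" => no
  Position 1: "bc" => no
  Position 2: "cc" => no
  Position 3: "cc" => no
  Position 4: "cb" => no
  Position 5: "ba" => no
  Position 6: "aa" => MATCH
  Position 7: "ab" => no
Total occurrences: 1

1


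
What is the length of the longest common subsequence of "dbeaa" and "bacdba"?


LCS of "dbeaa" and "bacdba"
DP table:
           b    a    c    d    b    a
      0    0    0    0    0    0    0
  d   0    0    0    0    1    1    1
  b   0    1    1    1    1    2    2
  e   0    1    1    1    1    2    2
  a   0    1    2    2    2    2    3
  a   0    1    2    2    2    2    3
LCS length = dp[5][6] = 3

3


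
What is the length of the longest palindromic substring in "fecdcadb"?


Input: "fecdcadb"
Checking substrings for palindromes:
  [2:5] "cdc" (len 3) => palindrome
Longest palindromic substring: "cdc" with length 3

3


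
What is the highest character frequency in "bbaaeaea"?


Input: bbaaeaea
Character counts:
  'a': 4
  'b': 2
  'e': 2
Maximum frequency: 4

4


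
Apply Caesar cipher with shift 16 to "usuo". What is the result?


Caesar cipher: shift "usuo" by 16
  'u' (pos 20) + 16 = pos 10 = 'k'
  's' (pos 18) + 16 = pos 8 = 'i'
  'u' (pos 20) + 16 = pos 10 = 'k'
  'o' (pos 14) + 16 = pos 4 = 'e'
Result: kike

kike


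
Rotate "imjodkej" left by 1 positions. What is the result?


Input: "imjodkej", rotate left by 1
First 1 characters: "i"
Remaining characters: "mjodkej"
Concatenate remaining + first: "mjodkej" + "i" = "mjodkeji"

mjodkeji


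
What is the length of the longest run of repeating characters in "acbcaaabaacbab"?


Input: "acbcaaabaacbab"
Scanning for longest run:
  Position 1 ('c'): new char, reset run to 1
  Position 2 ('b'): new char, reset run to 1
  Position 3 ('c'): new char, reset run to 1
  Position 4 ('a'): new char, reset run to 1
  Position 5 ('a'): continues run of 'a', length=2
  Position 6 ('a'): continues run of 'a', length=3
  Position 7 ('b'): new char, reset run to 1
  Position 8 ('a'): new char, reset run to 1
  Position 9 ('a'): continues run of 'a', length=2
  Position 10 ('c'): new char, reset run to 1
  Position 11 ('b'): new char, reset run to 1
  Position 12 ('a'): new char, reset run to 1
  Position 13 ('b'): new char, reset run to 1
Longest run: 'a' with length 3

3


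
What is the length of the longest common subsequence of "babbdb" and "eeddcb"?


LCS of "babbdb" and "eeddcb"
DP table:
           e    e    d    d    c    b
      0    0    0    0    0    0    0
  b   0    0    0    0    0    0    1
  a   0    0    0    0    0    0    1
  b   0    0    0    0    0    0    1
  b   0    0    0    0    0    0    1
  d   0    0    0    1    1    1    1
  b   0    0    0    1    1    1    2
LCS length = dp[6][6] = 2

2


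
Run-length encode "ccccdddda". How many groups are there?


Input: ccccdddda
Scanning for consecutive runs:
  Group 1: 'c' x 4 (positions 0-3)
  Group 2: 'd' x 4 (positions 4-7)
  Group 3: 'a' x 1 (positions 8-8)
Total groups: 3

3


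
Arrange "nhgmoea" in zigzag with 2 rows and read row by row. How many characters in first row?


Zigzag "nhgmoea" into 2 rows:
Placing characters:
  'n' => row 0
  'h' => row 1
  'g' => row 0
  'm' => row 1
  'o' => row 0
  'e' => row 1
  'a' => row 0
Rows:
  Row 0: "ngoa"
  Row 1: "hme"
First row length: 4

4


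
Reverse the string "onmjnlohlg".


Input: onmjnlohlg
Reading characters right to left:
  Position 9: 'g'
  Position 8: 'l'
  Position 7: 'h'
  Position 6: 'o'
  Position 5: 'l'
  Position 4: 'n'
  Position 3: 'j'
  Position 2: 'm'
  Position 1: 'n'
  Position 0: 'o'
Reversed: glholnjmno

glholnjmno


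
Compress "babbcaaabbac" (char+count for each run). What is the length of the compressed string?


Input: babbcaaabbac
Runs:
  'b' x 1 => "b1"
  'a' x 1 => "a1"
  'b' x 2 => "b2"
  'c' x 1 => "c1"
  'a' x 3 => "a3"
  'b' x 2 => "b2"
  'a' x 1 => "a1"
  'c' x 1 => "c1"
Compressed: "b1a1b2c1a3b2a1c1"
Compressed length: 16

16


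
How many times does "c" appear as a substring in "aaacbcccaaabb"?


Searching for "c" in "aaacbcccaaabb"
Scanning each position:
  Position 0: "a" => no
  Position 1: "a" => no
  Position 2: "a" => no
  Position 3: "c" => MATCH
  Position 4: "b" => no
  Position 5: "c" => MATCH
  Position 6: "c" => MATCH
  Position 7: "c" => MATCH
  Position 8: "a" => no
  Position 9: "a" => no
  Position 10: "a" => no
  Position 11: "b" => no
  Position 12: "b" => no
Total occurrences: 4

4


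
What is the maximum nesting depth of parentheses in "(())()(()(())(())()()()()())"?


Input: "(())()(()(())(())()()()()())"
Tracking depth:
  Position 0 '(': depth becomes 1
  Position 1 '(': depth becomes 2
  Position 2 ')': depth becomes 1
  Position 3 ')': depth becomes 0
  Position 4 '(': depth becomes 1
  Position 5 ')': depth becomes 0
  Position 6 '(': depth becomes 1
  Position 7 '(': depth becomes 2
  Position 8 ')': depth becomes 1
  Position 9 '(': depth becomes 2
  Position 10 '(': depth becomes 3
  Position 11 ')': depth becomes 2
  Position 12 ')': depth becomes 1
  Position 13 '(': depth becomes 2
  Position 14 '(': depth becomes 3
  Position 15 ')': depth becomes 2
  Position 16 ')': depth becomes 1
  Position 17 '(': depth becomes 2
  Position 18 ')': depth becomes 1
  Position 19 '(': depth becomes 2
  Position 20 ')': depth becomes 1
  Position 21 '(': depth becomes 2
  Position 22 ')': depth becomes 1
  Position 23 '(': depth becomes 2
  Position 24 ')': depth becomes 1
  Position 25 '(': depth becomes 2
  Position 26 ')': depth becomes 1
  Position 27 ')': depth becomes 0
Maximum depth reached: 3

3


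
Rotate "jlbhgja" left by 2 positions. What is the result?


Input: "jlbhgja", rotate left by 2
First 2 characters: "jl"
Remaining characters: "bhgja"
Concatenate remaining + first: "bhgja" + "jl" = "bhgjajl"

bhgjajl


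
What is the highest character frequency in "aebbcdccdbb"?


Input: aebbcdccdbb
Character counts:
  'a': 1
  'b': 4
  'c': 3
  'd': 2
  'e': 1
Maximum frequency: 4

4


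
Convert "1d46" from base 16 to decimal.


Input: "1d46" in base 16
Positional expansion:
  Digit '1' (value 1) x 16^3 = 4096
  Digit 'd' (value 13) x 16^2 = 3328
  Digit '4' (value 4) x 16^1 = 64
  Digit '6' (value 6) x 16^0 = 6
Sum = 7494

7494


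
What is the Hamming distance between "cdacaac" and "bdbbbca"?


Comparing "cdacaac" and "bdbbbca" position by position:
  Position 0: 'c' vs 'b' => differ
  Position 1: 'd' vs 'd' => same
  Position 2: 'a' vs 'b' => differ
  Position 3: 'c' vs 'b' => differ
  Position 4: 'a' vs 'b' => differ
  Position 5: 'a' vs 'c' => differ
  Position 6: 'c' vs 'a' => differ
Total differences (Hamming distance): 6

6


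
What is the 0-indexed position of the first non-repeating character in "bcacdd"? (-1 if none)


Input: bcacdd
Character frequencies:
  'a': 1
  'b': 1
  'c': 2
  'd': 2
Scanning left to right for freq == 1:
  Position 0 ('b'): unique! => answer = 0

0


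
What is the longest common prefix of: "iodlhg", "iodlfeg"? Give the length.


Words: iodlhg, iodlfeg
  Position 0: all 'i' => match
  Position 1: all 'o' => match
  Position 2: all 'd' => match
  Position 3: all 'l' => match
  Position 4: ('h', 'f') => mismatch, stop
LCP = "iodl" (length 4)

4


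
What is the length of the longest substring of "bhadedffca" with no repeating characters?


Input: "bhadedffca"
Sliding window (track last position of each char):
  Position 0 ('b'): window [0,0] length 1 -- new best
  Position 1 ('h'): window [0,1] length 2 -- new best
  Position 2 ('a'): window [0,2] length 3 -- new best
  Position 3 ('d'): window [0,3] length 4 -- new best
  Position 4 ('e'): window [0,4] length 5 -- new best
  Position 5 ('d'): repeat (last at 3), move window start to 4
  Position 5 ('d'): window [4,5] length 2
  Position 6 ('f'): window [4,6] length 3
  Position 7 ('f'): repeat (last at 6), move window start to 7
  Position 7 ('f'): window [7,7] length 1
  Position 8 ('c'): window [7,8] length 2
  Position 9 ('a'): window [7,9] length 3
Longest substring with no repeats: "bhade" with length 5

5


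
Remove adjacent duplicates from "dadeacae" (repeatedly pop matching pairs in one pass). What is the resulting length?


Input: dadeacae
Stack-based adjacent duplicate removal:
  Read 'd': push. Stack: d
  Read 'a': push. Stack: da
  Read 'd': push. Stack: dad
  Read 'e': push. Stack: dade
  Read 'a': push. Stack: dadea
  Read 'c': push. Stack: dadeac
  Read 'a': push. Stack: dadeaca
  Read 'e': push. Stack: dadeacae
Final stack: "dadeacae" (length 8)

8


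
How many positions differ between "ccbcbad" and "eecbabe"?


Comparing "ccbcbad" and "eecbabe" position by position:
  Position 0: 'c' vs 'e' => DIFFER
  Position 1: 'c' vs 'e' => DIFFER
  Position 2: 'b' vs 'c' => DIFFER
  Position 3: 'c' vs 'b' => DIFFER
  Position 4: 'b' vs 'a' => DIFFER
  Position 5: 'a' vs 'b' => DIFFER
  Position 6: 'd' vs 'e' => DIFFER
Positions that differ: 7

7


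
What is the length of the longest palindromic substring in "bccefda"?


Input: "bccefda"
Checking substrings for palindromes:
  [1:3] "cc" (len 2) => palindrome
Longest palindromic substring: "cc" with length 2

2


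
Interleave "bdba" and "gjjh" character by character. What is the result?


Interleaving "bdba" and "gjjh":
  Position 0: 'b' from first, 'g' from second => "bg"
  Position 1: 'd' from first, 'j' from second => "dj"
  Position 2: 'b' from first, 'j' from second => "bj"
  Position 3: 'a' from first, 'h' from second => "ah"
Result: bgdjbjah

bgdjbjah


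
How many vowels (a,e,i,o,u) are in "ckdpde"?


Input: ckdpde
Checking each character:
  'c' at position 0: consonant
  'k' at position 1: consonant
  'd' at position 2: consonant
  'p' at position 3: consonant
  'd' at position 4: consonant
  'e' at position 5: vowel (running total: 1)
Total vowels: 1

1


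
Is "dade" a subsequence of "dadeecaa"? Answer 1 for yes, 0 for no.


Check if "dade" is a subsequence of "dadeecaa"
Greedy scan:
  Position 0 ('d'): matches sub[0] = 'd'
  Position 1 ('a'): matches sub[1] = 'a'
  Position 2 ('d'): matches sub[2] = 'd'
  Position 3 ('e'): matches sub[3] = 'e'
  Position 4 ('e'): no match needed
  Position 5 ('c'): no match needed
  Position 6 ('a'): no match needed
  Position 7 ('a'): no match needed
All 4 characters matched => is a subsequence

1


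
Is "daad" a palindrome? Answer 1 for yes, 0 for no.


Input: daad
Reversed: daad
  Compare pos 0 ('d') with pos 3 ('d'): match
  Compare pos 1 ('a') with pos 2 ('a'): match
Result: palindrome

1


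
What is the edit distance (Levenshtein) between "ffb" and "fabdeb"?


Computing edit distance: "ffb" -> "fabdeb"
DP table:
           f    a    b    d    e    b
      0    1    2    3    4    5    6
  f   1    0    1    2    3    4    5
  f   2    1    1    2    3    4    5
  b   3    2    2    1    2    3    4
Edit distance = dp[3][6] = 4

4


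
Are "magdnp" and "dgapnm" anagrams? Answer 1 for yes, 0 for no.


Strings: "magdnp", "dgapnm"
Sorted first:  adgmnp
Sorted second: adgmnp
Sorted forms match => anagrams

1


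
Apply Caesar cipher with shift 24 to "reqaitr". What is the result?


Caesar cipher: shift "reqaitr" by 24
  'r' (pos 17) + 24 = pos 15 = 'p'
  'e' (pos 4) + 24 = pos 2 = 'c'
  'q' (pos 16) + 24 = pos 14 = 'o'
  'a' (pos 0) + 24 = pos 24 = 'y'
  'i' (pos 8) + 24 = pos 6 = 'g'
  't' (pos 19) + 24 = pos 17 = 'r'
  'r' (pos 17) + 24 = pos 15 = 'p'
Result: pcoygrp

pcoygrp


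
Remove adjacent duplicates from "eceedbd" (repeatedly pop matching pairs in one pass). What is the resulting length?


Input: eceedbd
Stack-based adjacent duplicate removal:
  Read 'e': push. Stack: e
  Read 'c': push. Stack: ec
  Read 'e': push. Stack: ece
  Read 'e': matches stack top 'e' => pop. Stack: ec
  Read 'd': push. Stack: ecd
  Read 'b': push. Stack: ecdb
  Read 'd': push. Stack: ecdbd
Final stack: "ecdbd" (length 5)

5


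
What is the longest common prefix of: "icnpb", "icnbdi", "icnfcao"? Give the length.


Words: icnpb, icnbdi, icnfcao
  Position 0: all 'i' => match
  Position 1: all 'c' => match
  Position 2: all 'n' => match
  Position 3: ('p', 'b', 'f') => mismatch, stop
LCP = "icn" (length 3)

3


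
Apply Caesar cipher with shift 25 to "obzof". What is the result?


Caesar cipher: shift "obzof" by 25
  'o' (pos 14) + 25 = pos 13 = 'n'
  'b' (pos 1) + 25 = pos 0 = 'a'
  'z' (pos 25) + 25 = pos 24 = 'y'
  'o' (pos 14) + 25 = pos 13 = 'n'
  'f' (pos 5) + 25 = pos 4 = 'e'
Result: nayne

nayne


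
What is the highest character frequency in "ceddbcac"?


Input: ceddbcac
Character counts:
  'a': 1
  'b': 1
  'c': 3
  'd': 2
  'e': 1
Maximum frequency: 3

3


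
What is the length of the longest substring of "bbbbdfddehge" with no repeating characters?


Input: "bbbbdfddehge"
Sliding window (track last position of each char):
  Position 0 ('b'): window [0,0] length 1 -- new best
  Position 1 ('b'): repeat (last at 0), move window start to 1
  Position 1 ('b'): window [1,1] length 1
  Position 2 ('b'): repeat (last at 1), move window start to 2
  Position 2 ('b'): window [2,2] length 1
  Position 3 ('b'): repeat (last at 2), move window start to 3
  Position 3 ('b'): window [3,3] length 1
  Position 4 ('d'): window [3,4] length 2 -- new best
  Position 5 ('f'): window [3,5] length 3 -- new best
  Position 6 ('d'): repeat (last at 4), move window start to 5
  Position 6 ('d'): window [5,6] length 2
  Position 7 ('d'): repeat (last at 6), move window start to 7
  Position 7 ('d'): window [7,7] length 1
  Position 8 ('e'): window [7,8] length 2
  Position 9 ('h'): window [7,9] length 3
  Position 10 ('g'): window [7,10] length 4 -- new best
  Position 11 ('e'): repeat (last at 8), move window start to 9
  Position 11 ('e'): window [9,11] length 3
Longest substring with no repeats: "dehg" with length 4

4


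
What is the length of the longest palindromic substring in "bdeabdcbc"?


Input: "bdeabdcbc"
Checking substrings for palindromes:
  [6:9] "cbc" (len 3) => palindrome
Longest palindromic substring: "cbc" with length 3

3


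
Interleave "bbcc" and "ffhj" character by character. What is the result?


Interleaving "bbcc" and "ffhj":
  Position 0: 'b' from first, 'f' from second => "bf"
  Position 1: 'b' from first, 'f' from second => "bf"
  Position 2: 'c' from first, 'h' from second => "ch"
  Position 3: 'c' from first, 'j' from second => "cj"
Result: bfbfchcj

bfbfchcj


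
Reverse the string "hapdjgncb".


Input: hapdjgncb
Reading characters right to left:
  Position 8: 'b'
  Position 7: 'c'
  Position 6: 'n'
  Position 5: 'g'
  Position 4: 'j'
  Position 3: 'd'
  Position 2: 'p'
  Position 1: 'a'
  Position 0: 'h'
Reversed: bcngjdpah

bcngjdpah


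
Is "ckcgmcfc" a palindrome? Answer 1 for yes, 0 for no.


Input: ckcgmcfc
Reversed: cfcmgckc
  Compare pos 0 ('c') with pos 7 ('c'): match
  Compare pos 1 ('k') with pos 6 ('f'): MISMATCH
  Compare pos 2 ('c') with pos 5 ('c'): match
  Compare pos 3 ('g') with pos 4 ('m'): MISMATCH
Result: not a palindrome

0


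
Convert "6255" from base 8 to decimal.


Input: "6255" in base 8
Positional expansion:
  Digit '6' (value 6) x 8^3 = 3072
  Digit '2' (value 2) x 8^2 = 128
  Digit '5' (value 5) x 8^1 = 40
  Digit '5' (value 5) x 8^0 = 5
Sum = 3245

3245


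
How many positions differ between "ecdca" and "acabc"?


Comparing "ecdca" and "acabc" position by position:
  Position 0: 'e' vs 'a' => DIFFER
  Position 1: 'c' vs 'c' => same
  Position 2: 'd' vs 'a' => DIFFER
  Position 3: 'c' vs 'b' => DIFFER
  Position 4: 'a' vs 'c' => DIFFER
Positions that differ: 4

4


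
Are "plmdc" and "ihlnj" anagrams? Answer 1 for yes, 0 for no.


Strings: "plmdc", "ihlnj"
Sorted first:  cdlmp
Sorted second: hijln
Differ at position 0: 'c' vs 'h' => not anagrams

0


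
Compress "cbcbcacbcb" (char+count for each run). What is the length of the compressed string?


Input: cbcbcacbcb
Runs:
  'c' x 1 => "c1"
  'b' x 1 => "b1"
  'c' x 1 => "c1"
  'b' x 1 => "b1"
  'c' x 1 => "c1"
  'a' x 1 => "a1"
  'c' x 1 => "c1"
  'b' x 1 => "b1"
  'c' x 1 => "c1"
  'b' x 1 => "b1"
Compressed: "c1b1c1b1c1a1c1b1c1b1"
Compressed length: 20

20


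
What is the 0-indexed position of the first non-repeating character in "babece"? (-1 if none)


Input: babece
Character frequencies:
  'a': 1
  'b': 2
  'c': 1
  'e': 2
Scanning left to right for freq == 1:
  Position 0 ('b'): freq=2, skip
  Position 1 ('a'): unique! => answer = 1

1


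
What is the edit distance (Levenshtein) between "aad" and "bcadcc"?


Computing edit distance: "aad" -> "bcadcc"
DP table:
           b    c    a    d    c    c
      0    1    2    3    4    5    6
  a   1    1    2    2    3    4    5
  a   2    2    2    2    3    4    5
  d   3    3    3    3    2    3    4
Edit distance = dp[3][6] = 4

4


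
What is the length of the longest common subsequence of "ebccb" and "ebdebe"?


LCS of "ebccb" and "ebdebe"
DP table:
           e    b    d    e    b    e
      0    0    0    0    0    0    0
  e   0    1    1    1    1    1    1
  b   0    1    2    2    2    2    2
  c   0    1    2    2    2    2    2
  c   0    1    2    2    2    2    2
  b   0    1    2    2    2    3    3
LCS length = dp[5][6] = 3

3


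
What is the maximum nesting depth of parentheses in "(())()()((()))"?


Input: "(())()()((()))"
Tracking depth:
  Position 0 '(': depth becomes 1
  Position 1 '(': depth becomes 2
  Position 2 ')': depth becomes 1
  Position 3 ')': depth becomes 0
  Position 4 '(': depth becomes 1
  Position 5 ')': depth becomes 0
  Position 6 '(': depth becomes 1
  Position 7 ')': depth becomes 0
  Position 8 '(': depth becomes 1
  Position 9 '(': depth becomes 2
  Position 10 '(': depth becomes 3
  Position 11 ')': depth becomes 2
  Position 12 ')': depth becomes 1
  Position 13 ')': depth becomes 0
Maximum depth reached: 3

3


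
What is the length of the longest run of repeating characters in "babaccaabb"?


Input: "babaccaabb"
Scanning for longest run:
  Position 1 ('a'): new char, reset run to 1
  Position 2 ('b'): new char, reset run to 1
  Position 3 ('a'): new char, reset run to 1
  Position 4 ('c'): new char, reset run to 1
  Position 5 ('c'): continues run of 'c', length=2
  Position 6 ('a'): new char, reset run to 1
  Position 7 ('a'): continues run of 'a', length=2
  Position 8 ('b'): new char, reset run to 1
  Position 9 ('b'): continues run of 'b', length=2
Longest run: 'c' with length 2

2


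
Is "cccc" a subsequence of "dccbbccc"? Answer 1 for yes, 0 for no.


Check if "cccc" is a subsequence of "dccbbccc"
Greedy scan:
  Position 0 ('d'): no match needed
  Position 1 ('c'): matches sub[0] = 'c'
  Position 2 ('c'): matches sub[1] = 'c'
  Position 3 ('b'): no match needed
  Position 4 ('b'): no match needed
  Position 5 ('c'): matches sub[2] = 'c'
  Position 6 ('c'): matches sub[3] = 'c'
  Position 7 ('c'): no match needed
All 4 characters matched => is a subsequence

1


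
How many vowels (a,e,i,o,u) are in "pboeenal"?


Input: pboeenal
Checking each character:
  'p' at position 0: consonant
  'b' at position 1: consonant
  'o' at position 2: vowel (running total: 1)
  'e' at position 3: vowel (running total: 2)
  'e' at position 4: vowel (running total: 3)
  'n' at position 5: consonant
  'a' at position 6: vowel (running total: 4)
  'l' at position 7: consonant
Total vowels: 4

4


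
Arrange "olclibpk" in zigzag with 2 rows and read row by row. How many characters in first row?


Zigzag "olclibpk" into 2 rows:
Placing characters:
  'o' => row 0
  'l' => row 1
  'c' => row 0
  'l' => row 1
  'i' => row 0
  'b' => row 1
  'p' => row 0
  'k' => row 1
Rows:
  Row 0: "ocip"
  Row 1: "llbk"
First row length: 4

4


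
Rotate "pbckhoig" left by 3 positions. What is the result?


Input: "pbckhoig", rotate left by 3
First 3 characters: "pbc"
Remaining characters: "khoig"
Concatenate remaining + first: "khoig" + "pbc" = "khoigpbc"

khoigpbc


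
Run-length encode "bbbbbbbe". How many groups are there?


Input: bbbbbbbe
Scanning for consecutive runs:
  Group 1: 'b' x 7 (positions 0-6)
  Group 2: 'e' x 1 (positions 7-7)
Total groups: 2

2


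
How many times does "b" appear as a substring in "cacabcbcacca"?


Searching for "b" in "cacabcbcacca"
Scanning each position:
  Position 0: "c" => no
  Position 1: "a" => no
  Position 2: "c" => no
  Position 3: "a" => no
  Position 4: "b" => MATCH
  Position 5: "c" => no
  Position 6: "b" => MATCH
  Position 7: "c" => no
  Position 8: "a" => no
  Position 9: "c" => no
  Position 10: "c" => no
  Position 11: "a" => no
Total occurrences: 2

2


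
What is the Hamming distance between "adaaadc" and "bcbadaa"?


Comparing "adaaadc" and "bcbadaa" position by position:
  Position 0: 'a' vs 'b' => differ
  Position 1: 'd' vs 'c' => differ
  Position 2: 'a' vs 'b' => differ
  Position 3: 'a' vs 'a' => same
  Position 4: 'a' vs 'd' => differ
  Position 5: 'd' vs 'a' => differ
  Position 6: 'c' vs 'a' => differ
Total differences (Hamming distance): 6

6


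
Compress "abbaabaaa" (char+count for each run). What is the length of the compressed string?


Input: abbaabaaa
Runs:
  'a' x 1 => "a1"
  'b' x 2 => "b2"
  'a' x 2 => "a2"
  'b' x 1 => "b1"
  'a' x 3 => "a3"
Compressed: "a1b2a2b1a3"
Compressed length: 10

10
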